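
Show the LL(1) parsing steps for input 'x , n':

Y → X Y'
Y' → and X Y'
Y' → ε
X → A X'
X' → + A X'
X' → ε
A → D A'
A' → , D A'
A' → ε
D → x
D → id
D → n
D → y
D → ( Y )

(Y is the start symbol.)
LL(1) parsing maintains a stack (initially the start symbol over $) and the input. At each step: if the stack top is a terminal, match it against the current input token; if it is a non-terminal N, replace it with the RHS of M[N, lookahead] (the unique production whose predict set contains the lookahead).

Stack is shown with the top on the left.

Stack           Input    Action
-------------------------------
Y $             x , n $  output Y → X Y'
X Y' $          x , n $  output X → A X'
A X' Y' $       x , n $  output A → D A'
D A' X' Y' $    x , n $  output D → x
x A' X' Y' $    x , n $  match 'x'
A' X' Y' $      , n $    output A' → , D A'
, D A' X' Y' $  , n $    match ','
D A' X' Y' $    n $      output D → n
n A' X' Y' $    n $      match 'n'
A' X' Y' $      $        output A' → ε
X' Y' $         $        output X' → ε
Y' $            $        output Y' → ε
$               $        accept

The string is accepted.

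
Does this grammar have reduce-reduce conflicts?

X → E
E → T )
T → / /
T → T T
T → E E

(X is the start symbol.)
A reduce-reduce conflict occurs when an LR(0) state has two complete items [A → α .] and [B → β .] — both call for a reduction, and with no lookahead the parser cannot choose between them.

Augment with X' → X and build the canonical LR(0) collection (I0 = CLOSURE({[X' → . X]}), then GOTO on every symbol after a dot until no new states appear). It has 10 states:
  I0: { [E → . T )], [T → . / /], [T → . E E], [T → . T T], [X → . E], [X' → . X] }  — shift
  I1: { [T → / . /] }  — shift
  I2: { [E → . T )], [T → . / /], [T → . E E], [T → . T T], [T → E . E], [X → E .] }  — shift, reduce
  I3: { [E → . T )], [E → T . )], [T → . / /], [T → . E E], [T → . T T], [T → T . T] }  — shift
  I4: { [X' → X .] }  — accept
  I5: { [E → T ) .] }  — reduce
  I6: { [E → . T )], [T → . / /], [T → . E E], [T → . T T], [T → E . E] }  — shift
  I7: { [E → . T )], [E → T . )], [T → . / /], [T → . E E], [T → . T T], [T → T . T], [T → T T .] }  — shift, reduce
  I8: { [E → . T )], [T → . / /], [T → . E E], [T → . T T], [T → E . E], [T → E E .] }  — shift, reduce
  I9: { [T → / / .] }  — reduce

No state contains more than one complete item.

Answer: No reduce-reduce conflicts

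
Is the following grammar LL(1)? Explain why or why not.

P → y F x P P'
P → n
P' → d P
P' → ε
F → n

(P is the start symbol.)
No. Predict set conflict for P': { 'd' }

A grammar is LL(1) if for each non-terminal N with multiple productions, the predict sets of those productions are pairwise disjoint, where PREDICT(N → α) = (FIRST(α) \ {ε}) ∪ (FOLLOW(N) if α ⇒* ε).

Relevant sets:
  FOLLOW(P') = { $, 'd' }

For P:
  PREDICT(P → y F x P P') = { 'y' }
  PREDICT(P → n) = { 'n' }
For P':
  PREDICT(P' → d P) = { 'd' }
  PREDICT(P' → ε) = { $, 'd' }
F has a single production, so nothing to check there.

Conflict found: Predict set conflict for P': { 'd' }
The grammar is NOT LL(1).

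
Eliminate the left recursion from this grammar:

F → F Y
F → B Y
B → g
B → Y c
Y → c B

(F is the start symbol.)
F is directly left-recursive. The standard transformation for
  A → A α₁ | ... | A α_m | β₁ | ... | β_n
is
  A  → β₁ A' | ... | β_n A'
  A' → α₁ A' | ... | α_m A' | ε

F → B Y becomes F → B Y F'
F → F Y becomes F' → Y F'
Add F' → ε

Productions for other non-terminals are unchanged:
  B → g
  B → Y c
  Y → c B

Resulting grammar:
F → B Y F'
F' → Y F'
F' → ε
B → g
B → Y c
Y → c B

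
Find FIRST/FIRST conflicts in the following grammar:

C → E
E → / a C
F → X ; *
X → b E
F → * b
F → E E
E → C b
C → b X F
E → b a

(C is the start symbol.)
Yes. C → E / C → b X F on { 'b' }; E → '/' a C / E → C b on { '/' }; E → C b / E → b a on { 'b' }; F → X ';' '*' / F → E E on { 'b' }

FIRST sets of the non-terminals at (or reachable through a nullable prefix from) the front of some alternative:
  FIRST(E) = { '/', 'b' }
  FIRST(C) = { '/', 'b' }
  FIRST(X) = { 'b' }

Productions for C:
  C → E: FIRST = { '/', 'b' }
  C → b X F: FIRST = { 'b' }
Productions for E:
  E → / a C: FIRST = { '/' }
  E → C b: FIRST = { '/', 'b' }
  E → b a: FIRST = { 'b' }
Productions for F:
  F → X ; *: FIRST = { 'b' }
  F → * b: FIRST = { '*' }
  F → E E: FIRST = { '/', 'b' }
X has only one production, so no FIRST/FIRST conflict is possible there.

Conflict for C: C → E and C → b X F
  Overlap: { 'b' }
Conflict for E: E → / a C and E → C b
  Overlap: { '/' }
Conflict for E: E → C b and E → b a
  Overlap: { 'b' }
Conflict for F: F → X ; * and F → E E
  Overlap: { 'b' }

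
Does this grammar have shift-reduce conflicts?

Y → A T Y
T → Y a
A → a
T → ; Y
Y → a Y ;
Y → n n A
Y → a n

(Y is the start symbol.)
Augment with Y' → Y and build the canonical LR(0) collection (I0 = CLOSURE({[Y' → . Y]}), then GOTO on every symbol after a dot until no new states appear). It has 17 states:
  I0: { [A → . a], [Y → . A T Y], [Y → . a Y ;], [Y → . a n], [Y → . n n A], [Y' → . Y] }  — shift
  I1: { [A → . a], [T → . ; Y], [T → . Y a], [Y → . A T Y], [Y → . a Y ;], [Y → . a n], [Y → . n n A], [Y → A . T Y] }  — shift
  I2: { [Y' → Y .] }  — accept
  I3: { [A → . a], [A → a .], [Y → . A T Y], [Y → . a Y ;], [Y → . a n], [Y → . n n A], [Y → a . Y ;], [Y → a . n] }  — shift, reduce
  I4: { [Y → n . n A] }  — shift
  I5: { [A → . a], [Y → n n . A] }  — shift
  I6: { [Y → n n A .] }  — reduce
  I7: { [A → a .] }  — reduce
  I8: { [Y → a Y . ;] }  — shift
  I9: { [Y → a n .], [Y → n . n A] }  — shift, reduce
  I10: { [Y → a Y ; .] }  — reduce
  I11: { [A → . a], [T → ; . Y], [Y → . A T Y], [Y → . a Y ;], [Y → . a n], [Y → . n n A] }  — shift
  I12: { [A → . a], [Y → . A T Y], [Y → . a Y ;], [Y → . a n], [Y → . n n A], [Y → A T . Y] }  — shift
  I13: { [T → Y . a] }  — shift
  I14: { [T → Y a .] }  — reduce
  I15: { [Y → A T Y .] }  — reduce
  I16: { [T → ; Y .] }  — reduce

I3 contains reduce item [A → a .] and shift items [A → . a], [Y → . a Y ;], [Y → . a n], [Y → a . n], [Y → . n n A] — shift-reduce conflict.
I9 contains reduce item [Y → a n .] and shift item [Y → n . n A] — shift-reduce conflict.

Answer: Yes — I3: [A → a .] vs [A → . a]; I9: [Y → a n .] vs [Y → n . n A]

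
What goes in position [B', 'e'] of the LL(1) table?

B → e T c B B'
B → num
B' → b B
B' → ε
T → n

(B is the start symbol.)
To find M[B', 'e'], we find productions for B' where 'e' is in the predict set (PREDICT(N → α) = (FIRST(α) \ {ε}) ∪ (FOLLOW(N) if α ⇒* ε)).

Relevant sets:
  FOLLOW(B') = { $, 'b' }

B' → b B: PREDICT = { 'b' }
B' → ε: PREDICT = { $, 'b' }

M[B', 'e'] is empty (no production applies)

Answer: Empty (error entry)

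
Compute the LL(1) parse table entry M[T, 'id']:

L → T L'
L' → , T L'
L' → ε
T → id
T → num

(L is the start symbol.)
T → id

To find M[T, 'id'], we find productions for T where 'id' is in the predict set (PREDICT(N → α) = (FIRST(α) \ {ε}) ∪ (FOLLOW(N) if α ⇒* ε)).

T → id: PREDICT = { 'id' }
  'id' is in predict set, so this production goes in M[T, 'id']
T → num: PREDICT = { 'num' }

M[T, 'id'] = T → id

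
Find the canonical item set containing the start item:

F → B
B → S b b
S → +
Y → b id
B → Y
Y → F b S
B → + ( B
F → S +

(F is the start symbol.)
{ [B → . + ( B], [B → . S b b], [B → . Y], [F → . B], [F → . S +], [F' → . F], [S → . +], [Y → . F b S], [Y → . b id] }

First, augment the grammar with F' → F
I₀ = CLOSURE({ [F' → . F] }):
  [F' → . F] has the dot before F: add [F → . B], [F → . S +]
  [F → . B] has the dot before B: add [B → . S b b], [B → . Y], [B → . + ( B]
  [F → . S +] has the dot before S: add [S → . +]
  [B → . Y] has the dot before Y: add [Y → . b id], [Y → . F b S]
No further items can be added.

I₀ = { [B → . + ( B], [B → . S b b], [B → . Y], [F → . B], [F → . S +], [F' → . F], [S → . +], [Y → . F b S], [Y → . b id] }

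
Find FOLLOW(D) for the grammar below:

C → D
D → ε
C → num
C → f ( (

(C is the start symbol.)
{ $ }

To compute FOLLOW(D), find every occurrence of D on a right-hand side N → α D β: add FIRST(β) \ {ε}, and if β is empty or nullable also add FOLLOW(N). Iterate to a fixed point.

In C → D: D is at the end, add FOLLOW(C)

The FOLLOW sets referred to above (computed the same way, to a fixed point):
  FOLLOW(C) = { $ }

Taking the union: FOLLOW(D) = { $ }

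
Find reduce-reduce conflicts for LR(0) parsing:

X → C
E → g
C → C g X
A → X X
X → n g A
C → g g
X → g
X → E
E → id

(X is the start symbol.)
Yes — I4: [E → g .] vs [X → g .]

A reduce-reduce conflict occurs when an LR(0) state has two complete items [A → α .] and [B → β .] — both call for a reduction, and with no lookahead the parser cannot choose between them.

Augment with X' → X and build the canonical LR(0) collection (I0 = CLOSURE({[X' → . X]}), then GOTO on every symbol after a dot until no new states appear). It has 14 states:
  I0: { [C → . C g X], [C → . g g], [E → . g], [E → . id], [X → . C], [X → . E], [X → . g], [X → . n g A], [X' → . X] }  — shift
  I1: { [C → C . g X], [X → C .] }  — shift, reduce
  I2: { [X → E .] }  — reduce
  I3: { [X' → X .] }  — accept
  I4: { [C → g . g], [E → g .], [X → g .] }  — shift, 2 reduces
  I5: { [E → id .] }  — reduce
  I6: { [X → n . g A] }  — shift
  I7: { [A → . X X], [C → . C g X], [C → . g g], [E → . g], [E → . id], [X → . C], [X → . E], [X → . g], [X → . n g A], [X → n g . A] }  — shift
  I8: { [X → n g A .] }  — reduce
  I9: { [A → X . X], [C → . C g X], [C → . g g], [E → . g], [E → . id], [X → . C], [X → . E], [X → . g], [X → . n g A] }  — shift
  I10: { [A → X X .] }  — reduce
  I11: { [C → g g .] }  — reduce
  I12: { [C → . C g X], [C → . g g], [C → C g . X], [E → . g], [E → . id], [X → . C], [X → . E], [X → . g], [X → . n g A] }  — shift
  I13: { [C → C g X .] }  — reduce

I4 contains complete items [E → g .], [X → g .] — reduce-reduce conflict.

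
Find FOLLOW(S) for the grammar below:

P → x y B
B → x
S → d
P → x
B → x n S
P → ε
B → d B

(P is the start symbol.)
{ $ }

In B → x n S: S is at the end, add FOLLOW(B)

The FOLLOW sets referred to above (computed the same way, to a fixed point):
  FOLLOW(B) = { $ }

Taking the union: FOLLOW(S) = { $ }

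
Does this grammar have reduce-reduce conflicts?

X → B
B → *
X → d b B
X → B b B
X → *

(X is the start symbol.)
Yes — I1: [B → * .] vs [X → * .]

A reduce-reduce conflict occurs when an LR(0) state has two complete items [A → α .] and [B → β .] — both call for a reduction, and with no lookahead the parser cannot choose between them.

Augment with X' → X and build the canonical LR(0) collection (I0 = CLOSURE({[X' → . X]}), then GOTO on every symbol after a dot until no new states appear). It has 10 states:
  I0: { [B → . *], [X → . *], [X → . B b B], [X → . B], [X → . d b B], [X' → . X] }  — shift
  I1: { [B → * .], [X → * .] }  — 2 reduces
  I2: { [X → B . b B], [X → B .] }  — shift, reduce
  I3: { [X' → X .] }  — accept
  I4: { [X → d . b B] }  — shift
  I5: { [B → . *], [X → d b . B] }  — shift
  I6: { [B → * .] }  — reduce
  I7: { [X → d b B .] }  — reduce
  I8: { [B → . *], [X → B b . B] }  — shift
  I9: { [X → B b B .] }  — reduce

I1 contains complete items [B → * .], [X → * .] — reduce-reduce conflict.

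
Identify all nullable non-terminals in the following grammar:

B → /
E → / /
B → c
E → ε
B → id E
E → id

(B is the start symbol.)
{ 'E' }

ε-productions: E → ε
So E is immediately nullable.
No further non-terminal can be added: every production for the remaining non-terminals contains a terminal or a non-nullable non-terminal.
Nullable = { 'E' }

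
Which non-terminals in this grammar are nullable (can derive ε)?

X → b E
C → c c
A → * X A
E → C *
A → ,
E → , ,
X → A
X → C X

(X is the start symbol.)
A non-terminal is nullable if it can derive ε (the empty string): either it has an ε-production, or it has a production whose right-hand side consists entirely of nullable non-terminals.

There are no ε-productions, so no non-terminal can derive ε.
No non-terminals are nullable.

Answer: None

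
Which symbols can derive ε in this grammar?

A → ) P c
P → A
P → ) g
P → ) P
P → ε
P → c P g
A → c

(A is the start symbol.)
{ 'P' }

A non-terminal is nullable if it can derive ε (the empty string): either it has an ε-production, or it has a production whose right-hand side consists entirely of nullable non-terminals.

ε-productions: P → ε
So P is immediately nullable.
No further non-terminal can be added: every production for the remaining non-terminals contains a terminal or a non-nullable non-terminal.
Nullable = { 'P' }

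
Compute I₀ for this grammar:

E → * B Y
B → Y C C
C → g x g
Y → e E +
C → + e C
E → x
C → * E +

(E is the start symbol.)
{ [E → . * B Y], [E → . x], [E' → . E] }

First, augment the grammar with E' → E
I₀ = CLOSURE({ [E' → . E] }):
  [E' → . E] has the dot before E: add [E → . * B Y], [E → . x]
No further items can be added.

I₀ = { [E → . * B Y], [E → . x], [E' → . E] }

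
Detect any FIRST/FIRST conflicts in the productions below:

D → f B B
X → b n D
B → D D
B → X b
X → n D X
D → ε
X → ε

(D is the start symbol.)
No FIRST/FIRST conflicts.

A FIRST/FIRST conflict occurs when two productions N → α and N → β for the same non-terminal have FIRST(α) ∩ FIRST(β) ≠ ∅ (with ε ∈ FIRST of a nullable right-hand side, so two nullable alternatives also conflict).

FIRST sets of the non-terminals at (or reachable through a nullable prefix from) the front of some alternative:
  FIRST(D) = { 'f', ε }
  FIRST(X) = { 'b', 'n', ε }

Productions for D:
  D → f B B: FIRST = { 'f' }
  D → ε: FIRST = { ε }
Productions for X:
  X → b n D: FIRST = { 'b' }
  X → n D X: FIRST = { 'n' }
  X → ε: FIRST = { ε }
Productions for B:
  B → D D: FIRST = { 'f', ε }
  B → X b: FIRST = { 'b', 'n' }

All alternatives of each non-terminal have pairwise disjoint FIRST sets.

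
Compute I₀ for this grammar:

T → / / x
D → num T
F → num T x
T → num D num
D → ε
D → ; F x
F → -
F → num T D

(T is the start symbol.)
First, augment the grammar with T' → T
I₀ = CLOSURE({ [T' → . T] }):
  [T' → . T] has the dot before T: add [T → . / / x], [T → . num D num]
No further items can be added.

I₀ = { [T → . / / x], [T → . num D num], [T' → . T] }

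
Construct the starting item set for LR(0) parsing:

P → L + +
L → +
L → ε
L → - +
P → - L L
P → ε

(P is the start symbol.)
{ [L → . +], [L → . - +], [L → .], [P → . - L L], [P → . L + +], [P → .], [P' → . P] }

First, augment the grammar with P' → P
I₀ = CLOSURE({ [P' → . P] }):
  [P' → . P] has the dot before P: add [P → . L + +], [P → . - L L], [P → .]
  [P → . L + +] has the dot before L: add [L → . +], [L → .], [L → . - +]
No further items can be added.

I₀ = { [L → . +], [L → . - +], [L → .], [P → . - L L], [P → . L + +], [P → .], [P' → . P] }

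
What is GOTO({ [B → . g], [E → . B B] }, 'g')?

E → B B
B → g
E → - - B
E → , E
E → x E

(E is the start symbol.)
GOTO(I, 'g') = CLOSURE({ [A → αX.β] : [A → α.Xβ] ∈ I, X = 'g' })

Items with dot before 'g', with the dot advanced:
  [B → . g] → [B → g .]
Closure adds nothing (no advanced item has the dot before a non-terminal).

GOTO = { [B → g .] }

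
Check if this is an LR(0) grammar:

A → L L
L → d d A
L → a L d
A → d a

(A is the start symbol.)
A grammar is LR(0) if no state in the canonical LR(0) collection has:
  - both a shift item (dot before a terminal) and a complete item (shift-reduce conflict), or
  - two or more complete items (reduce-reduce conflict; the accept item [A' → A .] counts as a complete item here).

Augment with A' → A and build the canonical LR(0) collection (I0 = CLOSURE({[A' → . A]}), then GOTO on every symbol after a dot until no new states appear). It has 12 states:
  I0: { [A → . L L], [A → . d a], [A' → . A], [L → . a L d], [L → . d d A] }  — shift
  I1: { [A' → A .] }  — accept
  I2: { [A → L . L], [L → . a L d], [L → . d d A] }  — shift
  I3: { [L → . a L d], [L → . d d A], [L → a . L d] }  — shift
  I4: { [A → d . a], [L → d . d A] }  — shift
  I5: { [A → d a .] }  — reduce
  I6: { [A → . L L], [A → . d a], [L → . a L d], [L → . d d A], [L → d d . A] }  — shift
  I7: { [L → d d A .] }  — reduce
  I8: { [L → a L . d] }  — shift
  I9: { [L → d . d A] }  — shift
  I10: { [L → a L d .] }  — reduce
  I11: { [A → L L .] }  — reduce

Every state is either a pure shift/goto state or contains exactly one complete item and nothing to shift — no conflicts. The grammar is LR(0).

Answer: Yes, the grammar is LR(0)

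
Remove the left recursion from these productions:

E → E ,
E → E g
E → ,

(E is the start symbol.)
E → , E'
E' → , E'
E' → g E'
E' → ε

E is directly left-recursive. The standard transformation for
  A → A α₁ | ... | A α_m | β₁ | ... | β_n
is
  A  → β₁ A' | ... | β_n A'
  A' → α₁ A' | ... | α_m A' | ε

E → , becomes E → , E'
E → E , becomes E' → , E'
E → E g becomes E' → g E'
Add E' → ε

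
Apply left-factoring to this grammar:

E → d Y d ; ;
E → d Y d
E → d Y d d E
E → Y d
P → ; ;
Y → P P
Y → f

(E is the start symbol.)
Left-factoring transforms A → αβ₁ | αβ₂ into A → αA' and A' → β₁ | β₂
(α is the longest common prefix among the alternatives). Repeat until
no nonterminal has two alternatives with a common prefix.

Round 1: E has alternatives sharing prefix 'd Y d'. Introduce E': E → d Y d E'
  Add: E' → ; ;
  Add: E' → ε
  Add: E' → d E

No remaining common prefixes — done.

Resulting grammar:
E → d Y d E'
E' → ; ;
E' → ε
E' → d E
E → Y d
P → ; ;
Y → P P
Y → f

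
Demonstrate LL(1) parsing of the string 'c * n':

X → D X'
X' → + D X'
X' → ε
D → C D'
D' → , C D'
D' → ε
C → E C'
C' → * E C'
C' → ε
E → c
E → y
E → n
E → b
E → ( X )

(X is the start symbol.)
Stack is shown with the top on the left.

Stack           Input    Action
-------------------------------
X $             c * n $  output X → D X'
D X' $          c * n $  output D → C D'
C D' X' $       c * n $  output C → E C'
E C' D' X' $    c * n $  output E → c
c C' D' X' $    c * n $  match 'c'
C' D' X' $      * n $    output C' → * E C'
* E C' D' X' $  * n $    match '*'
E C' D' X' $    n $      output E → n
n C' D' X' $    n $      match 'n'
C' D' X' $      $        output C' → ε
D' X' $         $        output D' → ε
X' $            $        output X' → ε
$               $        accept

The string is accepted.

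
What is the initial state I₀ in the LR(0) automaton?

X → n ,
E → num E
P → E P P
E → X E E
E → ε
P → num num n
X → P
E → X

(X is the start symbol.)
{ [E → . X E E], [E → . X], [E → . num E], [E → .], [P → . E P P], [P → . num num n], [X → . P], [X → . n ,], [X' → . X] }

First, augment the grammar with X' → X
I₀ = CLOSURE({ [X' → . X] }):
  [X' → . X] has the dot before X: add [X → . n ,], [X → . P]
  [X → . P] has the dot before P: add [P → . E P P], [P → . num num n]
  [P → . E P P] has the dot before E: add [E → . num E], [E → . X E E], [E → .], [E → . X]
No further items can be added.

I₀ = { [E → . X E E], [E → . X], [E → . num E], [E → .], [P → . E P P], [P → . num num n], [X → . P], [X → . n ,], [X' → . X] }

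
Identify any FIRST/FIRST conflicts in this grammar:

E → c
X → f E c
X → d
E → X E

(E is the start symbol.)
No FIRST/FIRST conflicts.

FIRST sets of the non-terminals at (or reachable through a nullable prefix from) the front of some alternative:
  FIRST(X) = { 'd', 'f' }

Productions for E:
  E → c: FIRST = { 'c' }
  E → X E: FIRST = { 'd', 'f' }
Productions for X:
  X → f E c: FIRST = { 'f' }
  X → d: FIRST = { 'd' }

All alternatives of each non-terminal have pairwise disjoint FIRST sets.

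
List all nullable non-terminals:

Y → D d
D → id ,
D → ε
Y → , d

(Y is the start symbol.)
{ 'D' }

ε-productions: D → ε
So D is immediately nullable.
No further non-terminal can be added: every production for the remaining non-terminals contains a terminal or a non-nullable non-terminal.
Nullable = { 'D' }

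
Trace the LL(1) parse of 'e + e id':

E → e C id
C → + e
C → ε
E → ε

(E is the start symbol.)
LL(1) parsing maintains a stack (initially the start symbol over $) and the input. At each step: if the stack top is a terminal, match it against the current input token; if it is a non-terminal N, replace it with the RHS of M[N, lookahead] (the unique production whose predict set contains the lookahead).

Stack is shown with the top on the left.

Stack     Input       Action
----------------------------
E $       e + e id $  output E → e C id
e C id $  e + e id $  match 'e'
C id $    + e id $    output C → + e
+ e id $  + e id $    match '+'
e id $    e id $      match 'e'
id $      id $        match 'id'
$         $           accept

The string is accepted.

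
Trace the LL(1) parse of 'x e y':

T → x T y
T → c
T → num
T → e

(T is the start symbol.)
LL(1) parsing maintains a stack (initially the start symbol over $) and the input. At each step: if the stack top is a terminal, match it against the current input token; if it is a non-terminal N, replace it with the RHS of M[N, lookahead] (the unique production whose predict set contains the lookahead).

Stack is shown with the top on the left.

Stack    Input    Action
------------------------
T $      x e y $  output T → x T y
x T y $  x e y $  match 'x'
T y $    e y $    output T → e
e y $    e y $    match 'e'
y $      y $      match 'y'
$        $        accept

The string is accepted.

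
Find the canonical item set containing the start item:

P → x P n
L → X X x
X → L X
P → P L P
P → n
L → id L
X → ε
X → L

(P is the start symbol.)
First, augment the grammar with P' → P
I₀ = CLOSURE({ [P' → . P] }):
  [P' → . P] has the dot before P: add [P → . x P n], [P → . P L P], [P → . n]
No further items can be added.

I₀ = { [P → . P L P], [P → . n], [P → . x P n], [P' → . P] }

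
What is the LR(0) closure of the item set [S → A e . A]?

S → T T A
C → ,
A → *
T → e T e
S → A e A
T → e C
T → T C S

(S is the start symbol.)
Start with: [S → A e . A]
  [S → A e . A] has the dot before A: add [A → . *]
No further items can be added.

CLOSURE = { [A → . *], [S → A e . A] }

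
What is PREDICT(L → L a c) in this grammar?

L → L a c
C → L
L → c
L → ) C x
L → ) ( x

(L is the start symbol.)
PREDICT(L → L a c) = (FIRST(RHS) \ {ε}) ∪ (FOLLOW(L) if ε ∈ FIRST(RHS), i.e. RHS ⇒* ε)
FIRST(L) = { ')', 'c' }
FIRST(L a c) = { ')', 'c' }
ε ∉ FIRST(L a c), so FOLLOW(L) is not added.
PREDICT(L → L a c) = { ')', 'c' }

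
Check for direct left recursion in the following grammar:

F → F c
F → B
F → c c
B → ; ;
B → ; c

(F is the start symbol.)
Direct left recursion occurs when N → N α for some non-terminal N (the right-hand side begins with the left-hand side itself).

F → F c: LEFT RECURSIVE (starts with F)
F → B: starts with B
F → c c: starts with c
B → ; ;: starts with ';'
B → ; c: starts with ';'

The grammar has direct left recursion on: F.

Answer: Yes, F is left-recursive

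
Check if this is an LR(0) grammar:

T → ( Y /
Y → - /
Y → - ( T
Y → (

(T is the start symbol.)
Augment with T' → T and build the canonical LR(0) collection (I0 = CLOSURE({[T' → . T]}), then GOTO on every symbol after a dot until no new states appear). It has 10 states:
  I0: { [T → . ( Y /], [T' → . T] }  — shift
  I1: { [T → ( . Y /], [Y → . (], [Y → . - ( T], [Y → . - /] }  — shift
  I2: { [T' → T .] }  — accept
  I3: { [Y → ( .] }  — reduce
  I4: { [Y → - . ( T], [Y → - . /] }  — shift
  I5: { [T → ( Y . /] }  — shift
  I6: { [T → ( Y / .] }  — reduce
  I7: { [T → . ( Y /], [Y → - ( . T] }  — shift
  I8: { [Y → - / .] }  — reduce
  I9: { [Y → - ( T .] }  — reduce

Every state is either a pure shift/goto state or contains exactly one complete item and nothing to shift — no conflicts. The grammar is LR(0).

Answer: Yes, the grammar is LR(0)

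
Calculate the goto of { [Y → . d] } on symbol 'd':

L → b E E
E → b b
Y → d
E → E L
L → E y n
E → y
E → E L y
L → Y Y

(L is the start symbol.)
GOTO(I, 'd') = CLOSURE({ [A → αX.β] : [A → α.Xβ] ∈ I, X = 'd' })

Items with dot before 'd', with the dot advanced:
  [Y → . d] → [Y → d .]
Closure adds nothing (no advanced item has the dot before a non-terminal).

GOTO = { [Y → d .] }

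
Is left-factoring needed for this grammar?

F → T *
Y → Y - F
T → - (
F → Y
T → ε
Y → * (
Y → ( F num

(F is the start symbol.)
Left-factoring is needed when two productions for the same non-terminal
share a common prefix on the right-hand side.

Productions for F:
  F → T *
  F → Y
Productions for Y:
  Y → Y - F
  Y → * (
  Y → ( F num
Productions for T:
  T → - (
  T → ε

No common prefixes found.

Answer: No, left-factoring is not needed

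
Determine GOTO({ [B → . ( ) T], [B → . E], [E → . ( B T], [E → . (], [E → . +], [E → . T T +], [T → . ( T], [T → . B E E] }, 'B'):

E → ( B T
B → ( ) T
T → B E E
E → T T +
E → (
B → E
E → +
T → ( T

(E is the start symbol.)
{ [B → . ( ) T], [B → . E], [E → . ( B T], [E → . (], [E → . +], [E → . T T +], [T → . ( T], [T → . B E E], [T → B . E E] }

GOTO(I, 'B') = CLOSURE({ [A → αX.β] : [A → α.Xβ] ∈ I, X = 'B' })

Items with dot before 'B', with the dot advanced:
  [T → . B E E] → [T → B . E E]
Closure of the advanced items:
  [T → B . E E] has the dot before E: add [E → . ( B T], [E → . T T +], [E → . (], [E → . +]
  [E → . T T +] has the dot before T: add [T → . B E E], [T → . ( T]
  [T → . B E E] has the dot before B: add [B → . ( ) T], [B → . E]

GOTO = { [B → . ( ) T], [B → . E], [E → . ( B T], [E → . (], [E → . +], [E → . T T +], [T → . ( T], [T → . B E E], [T → B . E E] }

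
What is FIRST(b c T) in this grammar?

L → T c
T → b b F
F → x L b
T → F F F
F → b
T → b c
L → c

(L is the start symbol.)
To compute FIRST(b c T), process the symbols left to right:
Symbol b is a terminal. Add 'b' and stop.
FIRST(b c T) = { 'b' }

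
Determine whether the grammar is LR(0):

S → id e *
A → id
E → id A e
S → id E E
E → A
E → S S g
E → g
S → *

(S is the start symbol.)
No. Shift-reduce conflict between [A → id .] and [A → . id]

Augment with S' → S and build the canonical LR(0) collection (I0 = CLOSURE({[S' → . S]}), then GOTO on every symbol after a dot until no new states appear). It has 16 states:
  I0: { [S → . *], [S → . id E E], [S → . id e *], [S' → . S] }  — shift
  I1: { [S → * .] }  — reduce
  I2: { [S' → S .] }  — accept
  I3: { [A → . id], [E → . A], [E → . S S g], [E → . g], [E → . id A e], [S → . *], [S → . id E E], [S → . id e *], [S → id . E E], [S → id . e *] }  — shift
  I4: { [E → A .] }  — reduce
  I5: { [A → . id], [E → . A], [E → . S S g], [E → . g], [E → . id A e], [S → . *], [S → . id E E], [S → . id e *], [S → id E . E] }  — shift
  I6: { [E → S . S g], [S → . *], [S → . id E E], [S → . id e *] }  — shift
  I7: { [S → id e . *] }  — shift
  I8: { [E → g .] }  — reduce
  I9: { [A → . id], [A → id .], [E → . A], [E → . S S g], [E → . g], [E → . id A e], [E → id . A e], [S → . *], [S → . id E E], [S → . id e *], [S → id . E E], [S → id . e *] }  — shift, reduce
  I10: { [E → A .], [E → id A . e] }  — shift, reduce
  I11: { [E → id A e .] }  — reduce
  I12: { [S → id e * .] }  — reduce
  I13: { [E → S S . g] }  — shift
  I14: { [E → S S g .] }  — reduce
  I15: { [S → id E E .] }  — reduce

Conflict in state I9:
  Shift-reduce conflict between [A → id .] and [A → . id]
So the grammar is NOT LR(0).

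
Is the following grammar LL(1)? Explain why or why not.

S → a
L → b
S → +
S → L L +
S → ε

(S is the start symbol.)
Yes, the grammar is LL(1).

A grammar is LL(1) if for each non-terminal N with multiple productions, the predict sets of those productions are pairwise disjoint, where PREDICT(N → α) = (FIRST(α) \ {ε}) ∪ (FOLLOW(N) if α ⇒* ε).

Relevant sets:
  FIRST(L) = { 'b' }
  FOLLOW(S) = { $ }

For S:
  PREDICT(S → a) = { 'a' }
  PREDICT(S → '+') = { '+' }
  PREDICT(S → L L '+') = { 'b' }
  PREDICT(S → ε) = { $ }
L has a single production, so nothing to check there.

All predict sets are disjoint. The grammar IS LL(1).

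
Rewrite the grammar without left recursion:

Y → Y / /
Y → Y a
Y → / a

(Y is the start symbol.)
Y → / a Y'
Y' → / / Y'
Y' → a Y'
Y' → ε

Y is directly left-recursive. The standard transformation for
  A → A α₁ | ... | A α_m | β₁ | ... | β_n
is
  A  → β₁ A' | ... | β_n A'
  A' → α₁ A' | ... | α_m A' | ε

Y → / a becomes Y → / a Y'
Y → Y / / becomes Y' → / / Y'
Y → Y a becomes Y' → a Y'
Add Y' → ε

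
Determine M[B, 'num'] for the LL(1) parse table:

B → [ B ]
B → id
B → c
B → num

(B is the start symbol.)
B → num

To find M[B, 'num'], we find productions for B where 'num' is in the predict set (PREDICT(N → α) = (FIRST(α) \ {ε}) ∪ (FOLLOW(N) if α ⇒* ε)).

B → [ B ]: PREDICT = { '[' }
B → id: PREDICT = { 'id' }
B → c: PREDICT = { 'c' }
B → num: PREDICT = { 'num' }
  'num' is in predict set, so this production goes in M[B, 'num']

M[B, 'num'] = B → num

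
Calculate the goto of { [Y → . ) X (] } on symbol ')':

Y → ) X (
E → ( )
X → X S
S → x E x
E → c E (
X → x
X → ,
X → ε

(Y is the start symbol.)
GOTO(I, ')') = CLOSURE({ [A → αX.β] : [A → α.Xβ] ∈ I, X = ')' })

Items with dot before ')', with the dot advanced:
  [Y → . ) X (] → [Y → ) . X (]
Closure of the advanced items:
  [Y → ) . X (] has the dot before X: add [X → . X S], [X → . x], [X → . ,], [X → .]

GOTO = { [X → . ,], [X → . X S], [X → . x], [X → .], [Y → ) . X (] }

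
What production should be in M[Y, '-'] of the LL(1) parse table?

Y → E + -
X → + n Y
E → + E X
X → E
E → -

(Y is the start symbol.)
To find M[Y, '-'], we find productions for Y where '-' is in the predict set (PREDICT(N → α) = (FIRST(α) \ {ε}) ∪ (FOLLOW(N) if α ⇒* ε)).

Relevant sets:
  FIRST(E) = { '+', '-' }

Y → E + -: PREDICT = { '+', '-' }
  '-' is in predict set, so this production goes in M[Y, '-']

M[Y, '-'] = Y → E + -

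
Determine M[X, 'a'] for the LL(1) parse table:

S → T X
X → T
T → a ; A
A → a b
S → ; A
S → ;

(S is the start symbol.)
To find M[X, 'a'], we find productions for X where 'a' is in the predict set (PREDICT(N → α) = (FIRST(α) \ {ε}) ∪ (FOLLOW(N) if α ⇒* ε)).

Relevant sets:
  FIRST(T) = { 'a' }

X → T: PREDICT = { 'a' }
  'a' is in predict set, so this production goes in M[X, 'a']

M[X, 'a'] = X → T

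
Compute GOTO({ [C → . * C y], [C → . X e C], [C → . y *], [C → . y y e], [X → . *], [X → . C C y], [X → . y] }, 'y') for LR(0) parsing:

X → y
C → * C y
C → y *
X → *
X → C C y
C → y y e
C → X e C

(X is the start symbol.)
GOTO(I, 'y') = CLOSURE({ [A → αX.β] : [A → α.Xβ] ∈ I, X = 'y' })

Items with dot before 'y', with the dot advanced:
  [C → . y *] → [C → y . *]
  [C → . y y e] → [C → y . y e]
  [X → . y] → [X → y .]
Closure adds nothing (no advanced item has the dot before a non-terminal).

GOTO = { [C → y . *], [C → y . y e], [X → y .] }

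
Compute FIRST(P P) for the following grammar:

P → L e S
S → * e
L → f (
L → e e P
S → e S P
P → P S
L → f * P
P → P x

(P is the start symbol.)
{ 'e', 'f' }

FIRST sets of the non-terminals involved (from the grammar, by fixed-point iteration):
  FIRST(P) = { 'e', 'f' }

To compute FIRST(P P), process the symbols left to right:
Symbol P is a non-terminal. Add FIRST(P) \ {ε} = { 'e', 'f' }
P is not nullable (ε ∉ FIRST(P)), so stop here.
FIRST(P P) = { 'e', 'f' }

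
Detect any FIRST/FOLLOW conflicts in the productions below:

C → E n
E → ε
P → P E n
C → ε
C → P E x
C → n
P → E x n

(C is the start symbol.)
A FIRST/FOLLOW conflict occurs when a non-terminal N has a nullable alternative N → β (β ⇒* ε) and another alternative N → α with FIRST(α) ∩ FOLLOW(N) ≠ ∅: on such a lookahead the parser cannot decide between expanding α and letting N vanish via β.

Nullable non-terminals: C, E.
FIRST sets used below: FIRST(E) = { ε }, FIRST(P) = { 'x' }

C: nullable alternative(s) C → ε; FOLLOW(C) = { $ }
  C → E n: FIRST \ {ε} = { 'n' } — disjoint from FOLLOW(C)
  C → ε: FIRST \ {ε} = { } — this is the only nullable alternative, skip
  C → P E x: FIRST \ {ε} = { 'x' } — disjoint from FOLLOW(C)
  C → n: FIRST \ {ε} = { 'n' } — disjoint from FOLLOW(C)
E has a nullable alternative but only one production, so nothing to check.

P has no nullable alternative, so no FIRST/FOLLOW check is needed there.

No FIRST/FOLLOW conflicts found.

Answer: No FIRST/FOLLOW conflicts.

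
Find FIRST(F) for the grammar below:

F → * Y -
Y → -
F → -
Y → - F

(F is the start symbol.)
To compute FIRST(F), examine every production with F on the left-hand side, reading each right-hand side left to right until a non-nullable symbol is reached.

From F → * Y -:
  - '*' is a terminal: add '*' and stop
From F → -:
  - '-' is a terminal: add '-' and stop

Collecting: FIRST(F) = { '*', '-' }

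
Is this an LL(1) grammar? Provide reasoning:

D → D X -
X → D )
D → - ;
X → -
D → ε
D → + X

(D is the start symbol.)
A grammar is LL(1) if for each non-terminal N with multiple productions, the predict sets of those productions are pairwise disjoint, where PREDICT(N → α) = (FIRST(α) \ {ε}) ∪ (FOLLOW(N) if α ⇒* ε).

Relevant sets:
  FIRST(D) = { ')', '+', '-', ε }
  FIRST(X) = { ')', '+', '-' }
  FOLLOW(D) = { $, ')', '+', '-' }

For D:
  PREDICT(D → D X '-') = { ')', '+', '-' }
  PREDICT(D → '-' ';') = { '-' }
  PREDICT(D → ε) = { $, ')', '+', '-' }
  PREDICT(D → '+' X) = { '+' }
For X:
  PREDICT(X → D ')') = { ')', '+', '-' }
  PREDICT(X → '-') = { '-' }

Conflict found: Predict set conflict for D: { '-' }
The grammar is NOT LL(1).

Answer: No. Predict set conflict for D: { '-' }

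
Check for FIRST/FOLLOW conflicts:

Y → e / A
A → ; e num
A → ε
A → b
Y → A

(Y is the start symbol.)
No FIRST/FOLLOW conflicts.

Nullable non-terminals: A, Y.
FIRST sets used below: FIRST(A) = { ';', 'b', ε }

A: nullable alternative(s) A → ε; FOLLOW(A) = { $ }
  A → ; e num: FIRST \ {ε} = { ';' } — disjoint from FOLLOW(A)
  A → ε: FIRST \ {ε} = { } — this is the only nullable alternative, skip
  A → b: FIRST \ {ε} = { 'b' } — disjoint from FOLLOW(A)

Y: nullable alternative(s) Y → A; FOLLOW(Y) = { $ }
  Y → e / A: FIRST \ {ε} = { 'e' } — disjoint from FOLLOW(Y)
  Y → A: FIRST \ {ε} = { ';', 'b' } — this is the only nullable alternative, skip

No FIRST/FOLLOW conflicts found.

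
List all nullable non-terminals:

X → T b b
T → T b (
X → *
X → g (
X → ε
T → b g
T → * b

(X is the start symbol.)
{ 'X' }

ε-productions: X → ε
So X is immediately nullable.
No further non-terminal can be added: every production for the remaining non-terminals contains a terminal or a non-nullable non-terminal.
Nullable = { 'X' }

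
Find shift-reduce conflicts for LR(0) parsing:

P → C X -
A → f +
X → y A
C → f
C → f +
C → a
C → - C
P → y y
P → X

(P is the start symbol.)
A shift-reduce conflict occurs when an LR(0) state has both:
  - a complete (reduce) item [A → α .] (dot at the end), and
  - a shift item [B → β . c γ] (dot before a terminal).

Augment with P' → P and build the canonical LR(0) collection (I0 = CLOSURE({[P' → . P]}), then GOTO on every symbol after a dot until no new states appear). It has 17 states:
  I0: { [C → . - C], [C → . a], [C → . f +], [C → . f], [P → . C X -], [P → . X], [P → . y y], [P' → . P], [X → . y A] }  — shift
  I1: { [C → - . C], [C → . - C], [C → . a], [C → . f +], [C → . f] }  — shift
  I2: { [P → C . X -], [X → . y A] }  — shift
  I3: { [P' → P .] }  — accept
  I4: { [P → X .] }  — reduce
  I5: { [C → a .] }  — reduce
  I6: { [C → f . +], [C → f .] }  — shift, reduce
  I7: { [A → . f +], [P → y . y], [X → y . A] }  — shift
  I8: { [X → y A .] }  — reduce
  I9: { [A → f . +] }  — shift
  I10: { [P → y y .] }  — reduce
  I11: { [A → f + .] }  — reduce
  I12: { [C → f + .] }  — reduce
  I13: { [P → C X . -] }  — shift
  I14: { [A → . f +], [X → y . A] }  — shift
  I15: { [P → C X - .] }  — reduce
  I16: { [C → - C .] }  — reduce

I6 contains reduce item [C → f .] and shift item [C → f . +] — shift-reduce conflict.

Answer: Yes — I6: [C → f .] vs [C → f . +]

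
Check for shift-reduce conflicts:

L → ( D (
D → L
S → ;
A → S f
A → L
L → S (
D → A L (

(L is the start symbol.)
No shift-reduce conflicts

A shift-reduce conflict occurs when an LR(0) state has both:
  - a complete (reduce) item [A → α .] (dot at the end), and
  - a shift item [B → β . c γ] (dot before a terminal).

Augment with L' → L and build the canonical LR(0) collection (I0 = CLOSURE({[L' → . L]}), then GOTO on every symbol after a dot until no new states appear). It has 14 states:
  I0: { [L → . ( D (], [L → . S (], [L' → . L], [S → . ;] }  — shift
  I1: { [A → . L], [A → . S f], [D → . A L (], [D → . L], [L → ( . D (], [L → . ( D (], [L → . S (], [S → . ;] }  — shift
  I2: { [S → ; .] }  — reduce
  I3: { [L' → L .] }  — accept
  I4: { [L → S . (] }  — shift
  I5: { [L → S ( .] }  — reduce
  I6: { [D → A . L (], [L → . ( D (], [L → . S (], [S → . ;] }  — shift
  I7: { [L → ( D . (] }  — shift
  I8: { [A → L .], [D → L .] }  — 2 reduces
  I9: { [A → S . f], [L → S . (] }  — shift
  I10: { [A → S f .] }  — reduce
  I11: { [L → ( D ( .] }  — reduce
  I12: { [D → A L . (] }  — shift
  I13: { [D → A L ( .] }  — reduce

No state contains both a complete item and a shift item.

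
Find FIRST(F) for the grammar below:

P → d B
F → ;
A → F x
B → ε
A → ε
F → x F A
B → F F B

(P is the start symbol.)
To compute FIRST(F), examine every production with F on the left-hand side, reading each right-hand side left to right until a non-nullable symbol is reached.

From F → ;:
  - ';' is a terminal: add ';' and stop
From F → x F A:
  - x is a terminal: add 'x' and stop

Collecting: FIRST(F) = { ';', 'x' }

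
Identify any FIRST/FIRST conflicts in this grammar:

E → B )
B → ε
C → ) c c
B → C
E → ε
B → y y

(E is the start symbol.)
No FIRST/FIRST conflicts.

A FIRST/FIRST conflict occurs when two productions N → α and N → β for the same non-terminal have FIRST(α) ∩ FIRST(β) ≠ ∅ (with ε ∈ FIRST of a nullable right-hand side, so two nullable alternatives also conflict).

FIRST sets of the non-terminals at (or reachable through a nullable prefix from) the front of some alternative:
  FIRST(B) = { ')', 'y', ε }
  FIRST(C) = { ')' }

Productions for E:
  E → B ): FIRST = { ')', 'y' }
  E → ε: FIRST = { ε }
Productions for B:
  B → ε: FIRST = { ε }
  B → C: FIRST = { ')' }
  B → y y: FIRST = { 'y' }
C has only one production, so no FIRST/FIRST conflict is possible there.

All alternatives of each non-terminal have pairwise disjoint FIRST sets.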